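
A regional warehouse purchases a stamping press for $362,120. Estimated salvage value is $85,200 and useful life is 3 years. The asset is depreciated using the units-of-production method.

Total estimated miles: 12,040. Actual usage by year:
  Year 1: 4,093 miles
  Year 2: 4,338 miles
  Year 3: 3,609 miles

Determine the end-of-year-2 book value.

$168,207

Depreciable base = $362,120 − $85,200 = $276,920.
Rate = $276,920 / 12,040 miles = $23 per mile.
Year 1: 4,093 × $23 = $94,139. Book value $267,981.
Year 2: 4,338 × $23 = $99,774. Book value $168,207.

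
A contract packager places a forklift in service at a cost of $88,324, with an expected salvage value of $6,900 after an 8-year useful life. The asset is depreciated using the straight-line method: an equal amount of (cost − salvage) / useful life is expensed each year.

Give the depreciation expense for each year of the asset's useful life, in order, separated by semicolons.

$10,178; $10,178; $10,178; $10,178; $10,178; $10,178; $10,178; $10,178

Depreciable base = $88,324 − $6,900 = $81,424.
Annual expense = $81,424 / 8 = $10,178.
End of year 1: book value $78,146.
End of year 2: book value $67,968.
End of year 3: book value $57,790.
End of year 4: book value $47,612.
End of year 5: book value $37,434.
End of year 6: book value $27,256.
End of year 7: book value $17,078.
End of year 8: book value $6,900.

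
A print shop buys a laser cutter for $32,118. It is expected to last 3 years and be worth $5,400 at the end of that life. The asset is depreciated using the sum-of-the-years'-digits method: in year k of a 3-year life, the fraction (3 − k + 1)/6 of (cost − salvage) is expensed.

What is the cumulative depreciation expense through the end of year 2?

Depreciable base = $32,118 − $5,400 = $26,718.
Sum of the years' digits = 3+2+1 = 6.
Year 1: $26,718 × 3/6 = $13,359. Book value $18,759.
Year 2: $26,718 × 2/6 = $8,906. Book value $9,853.
Accumulated through year 2 = $32,118 − $9,853 = $22,265.

$22,265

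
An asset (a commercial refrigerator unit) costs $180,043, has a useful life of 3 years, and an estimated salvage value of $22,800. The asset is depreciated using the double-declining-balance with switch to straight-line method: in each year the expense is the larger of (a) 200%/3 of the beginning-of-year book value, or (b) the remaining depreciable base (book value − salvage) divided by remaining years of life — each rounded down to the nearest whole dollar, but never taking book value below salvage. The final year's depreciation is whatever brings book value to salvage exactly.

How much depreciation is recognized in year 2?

$37,215

Depreciable base = $180,043 − $22,800 = $157,243.
Year 1: DB = ⌊$180,043 × 200%/3⌋ = $120,028; SL = ⌊$157,243/3⌋ = $52,414 → take DB $120,028. Book value $60,015.
Year 2: DB = ⌊$60,015 × 200%/3⌋ = $40,010; SL = ⌊$37,215/2⌋ = $18,607 → take DB $40,010, capped at $37,215. Book value $22,800.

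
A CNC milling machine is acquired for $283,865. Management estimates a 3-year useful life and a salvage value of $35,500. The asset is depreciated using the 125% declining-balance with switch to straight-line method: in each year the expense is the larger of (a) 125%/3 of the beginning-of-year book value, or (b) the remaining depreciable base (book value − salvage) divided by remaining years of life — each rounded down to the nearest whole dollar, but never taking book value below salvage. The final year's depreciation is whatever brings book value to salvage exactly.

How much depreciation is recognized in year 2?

$68,995

Depreciable base = $283,865 − $35,500 = $248,365.
Year 1: DB = ⌊$283,865 × 125%/3⌋ = $118,277; SL = ⌊$248,365/3⌋ = $82,788 → take DB $118,277. Book value $165,588.
Year 2: DB = ⌊$165,588 × 125%/3⌋ = $68,995; SL = ⌊$130,088/2⌋ = $65,044 → take DB $68,995. Book value $96,593.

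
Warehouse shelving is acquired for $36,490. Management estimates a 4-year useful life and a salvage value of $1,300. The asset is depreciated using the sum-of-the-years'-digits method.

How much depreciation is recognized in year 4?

$3,519

Depreciable base = $36,490 − $1,300 = $35,190.
Sum of the years' digits = 4+3+2+1 = 10.
Year 1: $35,190 × 4/10 = $14,076. Book value $22,414.
Year 2: $35,190 × 3/10 = $10,557. Book value $11,857.
Year 3: $35,190 × 2/10 = $7,038. Book value $4,819.
Year 4: $35,190 × 1/10 = $3,519. Book value $1,300.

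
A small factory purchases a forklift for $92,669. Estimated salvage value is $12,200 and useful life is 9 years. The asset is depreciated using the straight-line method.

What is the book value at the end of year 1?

Depreciable base = $92,669 − $12,200 = $80,469.
Annual expense = $80,469 / 9 = $8,941.
End of year 1: book value $83,728.

$83,728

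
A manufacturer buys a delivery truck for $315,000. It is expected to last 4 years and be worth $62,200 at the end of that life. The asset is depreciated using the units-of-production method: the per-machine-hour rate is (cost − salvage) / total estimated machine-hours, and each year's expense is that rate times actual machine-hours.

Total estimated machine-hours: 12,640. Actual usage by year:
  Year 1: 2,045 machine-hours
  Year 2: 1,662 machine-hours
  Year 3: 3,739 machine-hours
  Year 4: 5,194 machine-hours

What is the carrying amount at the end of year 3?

$166,080

Depreciable base = $315,000 − $62,200 = $252,800.
Rate = $252,800 / 12,640 machine-hours = $20 per machine-hour.
Year 1: 2,045 × $20 = $40,900. Book value $274,100.
Year 2: 1,662 × $20 = $33,240. Book value $240,860.
Year 3: 3,739 × $20 = $74,780. Book value $166,080.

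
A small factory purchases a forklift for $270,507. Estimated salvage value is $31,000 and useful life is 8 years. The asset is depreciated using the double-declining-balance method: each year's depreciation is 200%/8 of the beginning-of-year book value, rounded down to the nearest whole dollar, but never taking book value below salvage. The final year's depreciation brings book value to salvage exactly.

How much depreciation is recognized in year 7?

Depreciable base = $270,507 − $31,000 = $239,507.
Year 1: ⌊$270,507 × 200%/8⌋ = $67,626. Book value $202,881.
Year 2: ⌊$202,881 × 200%/8⌋ = $50,720. Book value $152,161.
Year 3: ⌊$152,161 × 200%/8⌋ = $38,040. Book value $114,121.
Year 4: ⌊$114,121 × 200%/8⌋ = $28,530. Book value $85,591.
Year 5: ⌊$85,591 × 200%/8⌋ = $21,397. Book value $64,194.
Year 6: ⌊$64,194 × 200%/8⌋ = $16,048. Book value $48,146.
Year 7: ⌊$48,146 × 200%/8⌋ = $12,036. Book value $36,110.

$12,036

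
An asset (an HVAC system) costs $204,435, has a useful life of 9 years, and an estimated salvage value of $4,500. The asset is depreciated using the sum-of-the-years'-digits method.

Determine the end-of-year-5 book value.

$48,930

Depreciable base = $204,435 − $4,500 = $199,935.
Sum of the years' digits = 9+8+7+6+5+4+3+2+1 = 45.
Year 1: $199,935 × 9/45 = $39,987. Book value $164,448.
Year 2: $199,935 × 8/45 = $35,544. Book value $128,904.
Year 3: $199,935 × 7/45 = $31,101. Book value $97,803.
Year 4: $199,935 × 6/45 = $26,658. Book value $71,145.
Year 5: $199,935 × 5/45 = $22,215. Book value $48,930.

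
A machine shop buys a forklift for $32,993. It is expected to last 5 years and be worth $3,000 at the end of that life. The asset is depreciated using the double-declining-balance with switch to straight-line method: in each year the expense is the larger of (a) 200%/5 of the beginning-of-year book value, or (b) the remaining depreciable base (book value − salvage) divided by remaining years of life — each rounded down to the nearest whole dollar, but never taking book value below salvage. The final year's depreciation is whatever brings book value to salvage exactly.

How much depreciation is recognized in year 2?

Depreciable base = $32,993 − $3,000 = $29,993.
Year 1: DB = ⌊$32,993 × 200%/5⌋ = $13,197; SL = ⌊$29,993/5⌋ = $5,998 → take DB $13,197. Book value $19,796.
Year 2: DB = ⌊$19,796 × 200%/5⌋ = $7,918; SL = ⌊$16,796/4⌋ = $4,199 → take DB $7,918. Book value $11,878.

$7,918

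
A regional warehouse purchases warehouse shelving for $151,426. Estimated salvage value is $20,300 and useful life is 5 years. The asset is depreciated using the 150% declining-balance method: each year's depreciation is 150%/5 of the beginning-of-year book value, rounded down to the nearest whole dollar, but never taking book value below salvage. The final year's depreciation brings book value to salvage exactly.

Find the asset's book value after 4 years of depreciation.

$36,358

Depreciable base = $151,426 − $20,300 = $131,126.
Year 1: ⌊$151,426 × 150%/5⌋ = $45,427. Book value $105,999.
Year 2: ⌊$105,999 × 150%/5⌋ = $31,799. Book value $74,200.
Year 3: ⌊$74,200 × 150%/5⌋ = $22,260. Book value $51,940.
Year 4: ⌊$51,940 × 150%/5⌋ = $15,582. Book value $36,358.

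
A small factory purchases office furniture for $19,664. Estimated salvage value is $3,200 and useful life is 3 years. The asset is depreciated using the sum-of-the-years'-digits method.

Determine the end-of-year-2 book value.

Depreciable base = $19,664 − $3,200 = $16,464.
Sum of the years' digits = 3+2+1 = 6.
Year 1: $16,464 × 3/6 = $8,232. Book value $11,432.
Year 2: $16,464 × 2/6 = $5,488. Book value $5,944.

$5,944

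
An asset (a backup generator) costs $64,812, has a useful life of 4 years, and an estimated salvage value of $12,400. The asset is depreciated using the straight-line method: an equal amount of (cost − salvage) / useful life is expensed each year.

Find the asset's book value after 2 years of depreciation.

Depreciable base = $64,812 − $12,400 = $52,412.
Annual expense = $52,412 / 4 = $13,103.
End of year 1: book value $51,709.
End of year 2: book value $38,606.

$38,606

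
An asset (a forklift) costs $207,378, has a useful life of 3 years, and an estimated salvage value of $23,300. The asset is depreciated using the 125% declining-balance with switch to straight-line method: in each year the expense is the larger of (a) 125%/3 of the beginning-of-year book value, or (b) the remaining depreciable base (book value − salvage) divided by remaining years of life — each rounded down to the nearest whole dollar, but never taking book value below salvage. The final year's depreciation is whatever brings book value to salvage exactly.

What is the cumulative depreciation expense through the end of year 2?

$136,811

Depreciable base = $207,378 − $23,300 = $184,078.
Year 1: DB = ⌊$207,378 × 125%/3⌋ = $86,407; SL = ⌊$184,078/3⌋ = $61,359 → take DB $86,407. Book value $120,971.
Year 2: DB = ⌊$120,971 × 125%/3⌋ = $50,404; SL = ⌊$97,671/2⌋ = $48,835 → take DB $50,404. Book value $70,567.
Accumulated through year 2 = $207,378 − $70,567 = $136,811.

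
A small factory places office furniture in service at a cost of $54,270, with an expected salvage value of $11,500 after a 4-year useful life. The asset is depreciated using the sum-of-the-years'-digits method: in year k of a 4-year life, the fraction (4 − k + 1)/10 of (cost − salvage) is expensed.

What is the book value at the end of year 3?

Depreciable base = $54,270 − $11,500 = $42,770.
Sum of the years' digits = 4+3+2+1 = 10.
Year 1: $42,770 × 4/10 = $17,108. Book value $37,162.
Year 2: $42,770 × 3/10 = $12,831. Book value $24,331.
Year 3: $42,770 × 2/10 = $8,554. Book value $15,777.

$15,777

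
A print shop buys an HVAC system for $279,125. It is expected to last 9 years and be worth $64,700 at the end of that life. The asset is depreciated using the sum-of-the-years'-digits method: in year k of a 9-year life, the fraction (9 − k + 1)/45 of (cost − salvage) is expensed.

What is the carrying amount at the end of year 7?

Depreciable base = $279,125 − $64,700 = $214,425.
Sum of the years' digits = 9+8+7+6+5+4+3+2+1 = 45.
Year 1: $214,425 × 9/45 = $42,885. Book value $236,240.
Year 2: $214,425 × 8/45 = $38,120. Book value $198,120.
Year 3: $214,425 × 7/45 = $33,355. Book value $164,765.
Year 4: $214,425 × 6/45 = $28,590. Book value $136,175.
Year 5: $214,425 × 5/45 = $23,825. Book value $112,350.
Year 6: $214,425 × 4/45 = $19,060. Book value $93,290.
Year 7: $214,425 × 3/45 = $14,295. Book value $78,995.

$78,995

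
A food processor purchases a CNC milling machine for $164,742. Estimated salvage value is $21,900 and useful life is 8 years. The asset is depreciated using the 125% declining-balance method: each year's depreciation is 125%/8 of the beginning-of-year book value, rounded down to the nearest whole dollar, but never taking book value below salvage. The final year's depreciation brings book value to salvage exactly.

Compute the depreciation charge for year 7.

Depreciable base = $164,742 − $21,900 = $142,842.
Year 1: ⌊$164,742 × 125%/8⌋ = $25,740. Book value $139,002.
Year 2: ⌊$139,002 × 125%/8⌋ = $21,719. Book value $117,283.
Year 3: ⌊$117,283 × 125%/8⌋ = $18,325. Book value $98,958.
Year 4: ⌊$98,958 × 125%/8⌋ = $15,462. Book value $83,496.
Year 5: ⌊$83,496 × 125%/8⌋ = $13,046. Book value $70,450.
Year 6: ⌊$70,450 × 125%/8⌋ = $11,007. Book value $59,443.
Year 7: ⌊$59,443 × 125%/8⌋ = $9,287. Book value $50,156.

$9,287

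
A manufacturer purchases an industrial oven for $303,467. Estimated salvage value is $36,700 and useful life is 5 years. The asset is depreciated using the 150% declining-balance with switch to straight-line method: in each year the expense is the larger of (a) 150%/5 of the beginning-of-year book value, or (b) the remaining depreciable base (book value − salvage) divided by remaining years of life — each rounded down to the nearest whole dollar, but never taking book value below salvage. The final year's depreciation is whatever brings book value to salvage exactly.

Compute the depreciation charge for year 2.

$63,728

Depreciable base = $303,467 − $36,700 = $266,767.
Year 1: DB = ⌊$303,467 × 150%/5⌋ = $91,040; SL = ⌊$266,767/5⌋ = $53,353 → take DB $91,040. Book value $212,427.
Year 2: DB = ⌊$212,427 × 150%/5⌋ = $63,728; SL = ⌊$175,727/4⌋ = $43,931 → take DB $63,728. Book value $148,699.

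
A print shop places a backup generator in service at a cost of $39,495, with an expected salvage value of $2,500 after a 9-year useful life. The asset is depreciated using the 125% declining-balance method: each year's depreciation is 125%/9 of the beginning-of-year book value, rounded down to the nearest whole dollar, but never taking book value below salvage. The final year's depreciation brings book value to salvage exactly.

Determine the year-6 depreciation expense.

$2,597

Depreciable base = $39,495 − $2,500 = $36,995.
Year 1: ⌊$39,495 × 125%/9⌋ = $5,485. Book value $34,010.
Year 2: ⌊$34,010 × 125%/9⌋ = $4,723. Book value $29,287.
Year 3: ⌊$29,287 × 125%/9⌋ = $4,067. Book value $25,220.
Year 4: ⌊$25,220 × 125%/9⌋ = $3,502. Book value $21,718.
Year 5: ⌊$21,718 × 125%/9⌋ = $3,016. Book value $18,702.
Year 6: ⌊$18,702 × 125%/9⌋ = $2,597. Book value $16,105.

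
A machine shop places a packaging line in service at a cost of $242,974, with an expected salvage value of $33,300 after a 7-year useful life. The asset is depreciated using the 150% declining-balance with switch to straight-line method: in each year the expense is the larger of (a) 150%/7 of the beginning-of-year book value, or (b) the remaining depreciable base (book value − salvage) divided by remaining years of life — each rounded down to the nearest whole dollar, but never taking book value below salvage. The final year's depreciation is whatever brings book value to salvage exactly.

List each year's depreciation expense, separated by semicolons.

Depreciable base = $242,974 − $33,300 = $209,674.
Year 1: DB = ⌊$242,974 × 150%/7⌋ = $52,065; SL = ⌊$209,674/7⌋ = $29,953 → take DB $52,065. Book value $190,909.
Year 2: DB = ⌊$190,909 × 150%/7⌋ = $40,909; SL = ⌊$157,609/6⌋ = $26,268 → take DB $40,909. Book value $150,000.
Year 3: DB = ⌊$150,000 × 150%/7⌋ = $32,142; SL = ⌊$116,700/5⌋ = $23,340 → take DB $32,142. Book value $117,858.
Year 4: DB = ⌊$117,858 × 150%/7⌋ = $25,255; SL = ⌊$84,558/4⌋ = $21,139 → take DB $25,255. Book value $92,603.
Year 5: DB = ⌊$92,603 × 150%/7⌋ = $19,843; SL = ⌊$59,303/3⌋ = $19,767 → take DB $19,843. Book value $72,760.
Year 6: DB = ⌊$72,760 × 150%/7⌋ = $15,591; SL = ⌊$39,460/2⌋ = $19,730 → take SL $19,730. Book value $53,030.
Year 7 (final): $53,030 − $33,300 = $19,730. Book value $33,300.

$52,065; $40,909; $32,142; $25,255; $19,843; $19,730; $19,730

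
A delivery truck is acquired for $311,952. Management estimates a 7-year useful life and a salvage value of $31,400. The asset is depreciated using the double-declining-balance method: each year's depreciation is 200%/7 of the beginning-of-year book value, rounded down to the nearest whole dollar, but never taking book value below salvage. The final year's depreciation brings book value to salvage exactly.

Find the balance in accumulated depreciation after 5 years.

$253,948

Depreciable base = $311,952 − $31,400 = $280,552.
Year 1: ⌊$311,952 × 200%/7⌋ = $89,129. Book value $222,823.
Year 2: ⌊$222,823 × 200%/7⌋ = $63,663. Book value $159,160.
Year 3: ⌊$159,160 × 200%/7⌋ = $45,474. Book value $113,686.
Year 4: ⌊$113,686 × 200%/7⌋ = $32,481. Book value $81,205.
Year 5: ⌊$81,205 × 200%/7⌋ = $23,201. Book value $58,004.
Accumulated through year 5 = $311,952 − $58,004 = $253,948.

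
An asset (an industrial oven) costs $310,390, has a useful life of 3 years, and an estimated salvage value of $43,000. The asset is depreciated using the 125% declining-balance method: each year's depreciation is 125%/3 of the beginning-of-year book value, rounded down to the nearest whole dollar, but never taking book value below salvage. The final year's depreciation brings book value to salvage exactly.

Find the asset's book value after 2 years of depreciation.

Depreciable base = $310,390 − $43,000 = $267,390.
Year 1: ⌊$310,390 × 125%/3⌋ = $129,329. Book value $181,061.
Year 2: ⌊$181,061 × 125%/3⌋ = $75,442. Book value $105,619.

$105,619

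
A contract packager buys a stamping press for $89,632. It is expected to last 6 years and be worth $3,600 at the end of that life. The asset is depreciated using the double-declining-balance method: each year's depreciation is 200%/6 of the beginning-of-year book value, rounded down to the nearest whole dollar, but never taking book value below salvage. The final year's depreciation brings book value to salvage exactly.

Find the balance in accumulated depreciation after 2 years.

Depreciable base = $89,632 − $3,600 = $86,032.
Year 1: ⌊$89,632 × 200%/6⌋ = $29,877. Book value $59,755.
Year 2: ⌊$59,755 × 200%/6⌋ = $19,918. Book value $39,837.
Accumulated through year 2 = $89,632 − $39,837 = $49,795.

$49,795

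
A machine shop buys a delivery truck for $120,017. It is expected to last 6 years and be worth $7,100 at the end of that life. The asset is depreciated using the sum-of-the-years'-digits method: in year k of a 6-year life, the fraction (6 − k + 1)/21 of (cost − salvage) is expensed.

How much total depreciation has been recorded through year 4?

Depreciable base = $120,017 − $7,100 = $112,917.
Sum of the years' digits = 6+5+4+3+2+1 = 21.
Year 1: $112,917 × 6/21 = $32,262. Book value $87,755.
Year 2: $112,917 × 5/21 = $26,885. Book value $60,870.
Year 3: $112,917 × 4/21 = $21,508. Book value $39,362.
Year 4: $112,917 × 3/21 = $16,131. Book value $23,231.
Accumulated through year 4 = $120,017 − $23,231 = $96,786.

$96,786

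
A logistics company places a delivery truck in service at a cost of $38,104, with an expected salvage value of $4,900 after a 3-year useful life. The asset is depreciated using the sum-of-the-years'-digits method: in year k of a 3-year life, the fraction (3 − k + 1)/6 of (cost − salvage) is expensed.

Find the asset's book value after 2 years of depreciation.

$10,434

Depreciable base = $38,104 − $4,900 = $33,204.
Sum of the years' digits = 3+2+1 = 6.
Year 1: $33,204 × 3/6 = $16,602. Book value $21,502.
Year 2: $33,204 × 2/6 = $11,068. Book value $10,434.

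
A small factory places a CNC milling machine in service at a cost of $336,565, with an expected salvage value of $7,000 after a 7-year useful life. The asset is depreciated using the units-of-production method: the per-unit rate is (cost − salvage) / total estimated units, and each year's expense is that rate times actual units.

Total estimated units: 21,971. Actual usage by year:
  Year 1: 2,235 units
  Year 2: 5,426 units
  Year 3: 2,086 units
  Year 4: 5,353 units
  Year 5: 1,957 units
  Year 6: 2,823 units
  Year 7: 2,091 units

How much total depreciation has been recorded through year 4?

Depreciable base = $336,565 − $7,000 = $329,565.
Rate = $329,565 / 21,971 units = $15 per unit.
Year 1: 2,235 × $15 = $33,525. Book value $303,040.
Year 2: 5,426 × $15 = $81,390. Book value $221,650.
Year 3: 2,086 × $15 = $31,290. Book value $190,360.
Year 4: 5,353 × $15 = $80,295. Book value $110,065.
Accumulated through year 4 = $336,565 − $110,065 = $226,500.

$226,500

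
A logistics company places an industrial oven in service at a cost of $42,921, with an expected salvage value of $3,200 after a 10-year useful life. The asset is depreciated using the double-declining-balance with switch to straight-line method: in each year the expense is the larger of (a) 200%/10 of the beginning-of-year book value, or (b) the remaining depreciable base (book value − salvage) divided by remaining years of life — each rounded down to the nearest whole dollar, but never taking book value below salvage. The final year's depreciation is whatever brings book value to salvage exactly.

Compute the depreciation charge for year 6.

$2,813

Depreciable base = $42,921 − $3,200 = $39,721.
Year 1: DB = ⌊$42,921 × 200%/10⌋ = $8,584; SL = ⌊$39,721/10⌋ = $3,972 → take DB $8,584. Book value $34,337.
Year 2: DB = ⌊$34,337 × 200%/10⌋ = $6,867; SL = ⌊$31,137/9⌋ = $3,459 → take DB $6,867. Book value $27,470.
Year 3: DB = ⌊$27,470 × 200%/10⌋ = $5,494; SL = ⌊$24,270/8⌋ = $3,033 → take DB $5,494. Book value $21,976.
Year 4: DB = ⌊$21,976 × 200%/10⌋ = $4,395; SL = ⌊$18,776/7⌋ = $2,682 → take DB $4,395. Book value $17,581.
Year 5: DB = ⌊$17,581 × 200%/10⌋ = $3,516; SL = ⌊$14,381/6⌋ = $2,396 → take DB $3,516. Book value $14,065.
Year 6: DB = ⌊$14,065 × 200%/10⌋ = $2,813; SL = ⌊$10,865/5⌋ = $2,173 → take DB $2,813. Book value $11,252.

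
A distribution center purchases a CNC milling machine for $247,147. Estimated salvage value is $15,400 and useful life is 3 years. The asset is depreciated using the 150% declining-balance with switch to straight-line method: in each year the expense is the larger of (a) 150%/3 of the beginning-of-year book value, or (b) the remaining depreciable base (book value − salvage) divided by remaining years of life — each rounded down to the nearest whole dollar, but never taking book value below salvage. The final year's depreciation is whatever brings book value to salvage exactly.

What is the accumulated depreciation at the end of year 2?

$185,360

Depreciable base = $247,147 − $15,400 = $231,747.
Year 1: DB = ⌊$247,147 × 150%/3⌋ = $123,573; SL = ⌊$231,747/3⌋ = $77,249 → take DB $123,573. Book value $123,574.
Year 2: DB = ⌊$123,574 × 150%/3⌋ = $61,787; SL = ⌊$108,174/2⌋ = $54,087 → take DB $61,787. Book value $61,787.
Accumulated through year 2 = $247,147 − $61,787 = $185,360.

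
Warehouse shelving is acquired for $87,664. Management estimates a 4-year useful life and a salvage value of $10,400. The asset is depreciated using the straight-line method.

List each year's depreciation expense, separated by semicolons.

$19,316; $19,316; $19,316; $19,316

Depreciable base = $87,664 − $10,400 = $77,264.
Annual expense = $77,264 / 4 = $19,316.
End of year 1: book value $68,348.
End of year 2: book value $49,032.
End of year 3: book value $29,716.
End of year 4: book value $10,400.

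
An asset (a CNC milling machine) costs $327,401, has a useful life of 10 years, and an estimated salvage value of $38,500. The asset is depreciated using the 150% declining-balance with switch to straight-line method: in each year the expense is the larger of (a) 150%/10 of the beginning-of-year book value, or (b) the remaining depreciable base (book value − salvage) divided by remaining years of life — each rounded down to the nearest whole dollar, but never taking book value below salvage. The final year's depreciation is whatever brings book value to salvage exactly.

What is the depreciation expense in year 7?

Depreciable base = $327,401 − $38,500 = $288,901.
Year 1: DB = ⌊$327,401 × 150%/10⌋ = $49,110; SL = ⌊$288,901/10⌋ = $28,890 → take DB $49,110. Book value $278,291.
Year 2: DB = ⌊$278,291 × 150%/10⌋ = $41,743; SL = ⌊$239,791/9⌋ = $26,643 → take DB $41,743. Book value $236,548.
Year 3: DB = ⌊$236,548 × 150%/10⌋ = $35,482; SL = ⌊$198,048/8⌋ = $24,756 → take DB $35,482. Book value $201,066.
Year 4: DB = ⌊$201,066 × 150%/10⌋ = $30,159; SL = ⌊$162,566/7⌋ = $23,223 → take DB $30,159. Book value $170,907.
Year 5: DB = ⌊$170,907 × 150%/10⌋ = $25,636; SL = ⌊$132,407/6⌋ = $22,067 → take DB $25,636. Book value $145,271.
Year 6: DB = ⌊$145,271 × 150%/10⌋ = $21,790; SL = ⌊$106,771/5⌋ = $21,354 → take DB $21,790. Book value $123,481.
Year 7: DB = ⌊$123,481 × 150%/10⌋ = $18,522; SL = ⌊$84,981/4⌋ = $21,245 → take SL $21,245. Book value $102,236.

$21,245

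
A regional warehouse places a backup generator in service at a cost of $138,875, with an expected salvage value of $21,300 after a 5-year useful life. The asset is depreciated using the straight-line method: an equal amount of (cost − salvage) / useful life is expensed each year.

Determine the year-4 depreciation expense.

Depreciable base = $138,875 − $21,300 = $117,575.
Annual expense = $117,575 / 5 = $23,515.

$23,515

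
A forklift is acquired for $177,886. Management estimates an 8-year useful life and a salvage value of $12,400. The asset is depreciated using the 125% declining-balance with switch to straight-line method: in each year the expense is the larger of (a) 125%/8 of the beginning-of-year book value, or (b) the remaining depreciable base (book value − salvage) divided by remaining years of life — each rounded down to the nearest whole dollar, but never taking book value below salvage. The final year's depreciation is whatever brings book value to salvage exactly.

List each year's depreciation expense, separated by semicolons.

$27,794; $23,451; $19,787; $18,890; $18,891; $18,891; $18,891; $18,891

Depreciable base = $177,886 − $12,400 = $165,486.
Year 1: DB = ⌊$177,886 × 125%/8⌋ = $27,794; SL = ⌊$165,486/8⌋ = $20,685 → take DB $27,794. Book value $150,092.
Year 2: DB = ⌊$150,092 × 125%/8⌋ = $23,451; SL = ⌊$137,692/7⌋ = $19,670 → take DB $23,451. Book value $126,641.
Year 3: DB = ⌊$126,641 × 125%/8⌋ = $19,787; SL = ⌊$114,241/6⌋ = $19,040 → take DB $19,787. Book value $106,854.
Year 4: DB = ⌊$106,854 × 125%/8⌋ = $16,695; SL = ⌊$94,454/5⌋ = $18,890 → take SL $18,890. Book value $87,964.
Year 5: DB = ⌊$87,964 × 125%/8⌋ = $13,744; SL = ⌊$75,564/4⌋ = $18,891 → take SL $18,891. Book value $69,073.
Year 6: DB = ⌊$69,073 × 125%/8⌋ = $10,792; SL = ⌊$56,673/3⌋ = $18,891 → take SL $18,891. Book value $50,182.
Year 7: DB = ⌊$50,182 × 125%/8⌋ = $7,840; SL = ⌊$37,782/2⌋ = $18,891 → take SL $18,891. Book value $31,291.
Year 8 (final): $31,291 − $12,400 = $18,891. Book value $12,400.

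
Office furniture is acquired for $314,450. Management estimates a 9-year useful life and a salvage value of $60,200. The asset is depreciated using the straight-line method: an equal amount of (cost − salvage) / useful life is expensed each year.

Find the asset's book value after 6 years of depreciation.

$144,950

Depreciable base = $314,450 − $60,200 = $254,250.
Annual expense = $254,250 / 9 = $28,250.
End of year 1: book value $286,200.
End of year 2: book value $257,950.
End of year 3: book value $229,700.
End of year 4: book value $201,450.
End of year 5: book value $173,200.
End of year 6: book value $144,950.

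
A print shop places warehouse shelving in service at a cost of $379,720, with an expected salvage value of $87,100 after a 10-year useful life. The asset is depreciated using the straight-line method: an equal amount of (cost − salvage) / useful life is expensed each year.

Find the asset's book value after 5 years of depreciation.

Depreciable base = $379,720 − $87,100 = $292,620.
Annual expense = $292,620 / 10 = $29,262.
End of year 1: book value $350,458.
End of year 2: book value $321,196.
End of year 3: book value $291,934.
End of year 4: book value $262,672.
End of year 5: book value $233,410.

$233,410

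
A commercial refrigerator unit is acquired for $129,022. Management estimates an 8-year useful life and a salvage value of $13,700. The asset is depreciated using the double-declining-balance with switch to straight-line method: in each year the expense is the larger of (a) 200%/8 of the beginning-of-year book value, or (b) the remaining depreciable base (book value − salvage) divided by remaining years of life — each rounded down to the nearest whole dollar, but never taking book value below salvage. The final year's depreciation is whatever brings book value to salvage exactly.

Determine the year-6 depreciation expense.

Depreciable base = $129,022 − $13,700 = $115,322.
Year 1: DB = ⌊$129,022 × 200%/8⌋ = $32,255; SL = ⌊$115,322/8⌋ = $14,415 → take DB $32,255. Book value $96,767.
Year 2: DB = ⌊$96,767 × 200%/8⌋ = $24,191; SL = ⌊$83,067/7⌋ = $11,866 → take DB $24,191. Book value $72,576.
Year 3: DB = ⌊$72,576 × 200%/8⌋ = $18,144; SL = ⌊$58,876/6⌋ = $9,812 → take DB $18,144. Book value $54,432.
Year 4: DB = ⌊$54,432 × 200%/8⌋ = $13,608; SL = ⌊$40,732/5⌋ = $8,146 → take DB $13,608. Book value $40,824.
Year 5: DB = ⌊$40,824 × 200%/8⌋ = $10,206; SL = ⌊$27,124/4⌋ = $6,781 → take DB $10,206. Book value $30,618.
Year 6: DB = ⌊$30,618 × 200%/8⌋ = $7,654; SL = ⌊$16,918/3⌋ = $5,639 → take DB $7,654. Book value $22,964.

$7,654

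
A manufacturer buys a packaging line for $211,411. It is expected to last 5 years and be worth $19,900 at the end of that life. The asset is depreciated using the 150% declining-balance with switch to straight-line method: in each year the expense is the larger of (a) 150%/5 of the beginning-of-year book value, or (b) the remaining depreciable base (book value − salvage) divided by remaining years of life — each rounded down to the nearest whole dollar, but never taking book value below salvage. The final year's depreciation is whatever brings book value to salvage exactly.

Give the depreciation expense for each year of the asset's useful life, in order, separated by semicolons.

$63,423; $44,396; $31,077; $26,307; $26,308

Depreciable base = $211,411 − $19,900 = $191,511.
Year 1: DB = ⌊$211,411 × 150%/5⌋ = $63,423; SL = ⌊$191,511/5⌋ = $38,302 → take DB $63,423. Book value $147,988.
Year 2: DB = ⌊$147,988 × 150%/5⌋ = $44,396; SL = ⌊$128,088/4⌋ = $32,022 → take DB $44,396. Book value $103,592.
Year 3: DB = ⌊$103,592 × 150%/5⌋ = $31,077; SL = ⌊$83,692/3⌋ = $27,897 → take DB $31,077. Book value $72,515.
Year 4: DB = ⌊$72,515 × 150%/5⌋ = $21,754; SL = ⌊$52,615/2⌋ = $26,307 → take SL $26,307. Book value $46,208.
Year 5 (final): $46,208 − $19,900 = $26,308. Book value $19,900.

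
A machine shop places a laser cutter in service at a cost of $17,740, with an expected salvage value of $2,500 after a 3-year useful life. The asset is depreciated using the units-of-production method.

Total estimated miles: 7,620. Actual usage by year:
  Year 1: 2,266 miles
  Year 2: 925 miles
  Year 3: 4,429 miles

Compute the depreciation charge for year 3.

$8,858

Depreciable base = $17,740 − $2,500 = $15,240.
Rate = $15,240 / 7,620 miles = $2 per mile.
Year 1: 2,266 × $2 = $4,532. Book value $13,208.
Year 2: 925 × $2 = $1,850. Book value $11,358.
Year 3: 4,429 × $2 = $8,858. Book value $2,500.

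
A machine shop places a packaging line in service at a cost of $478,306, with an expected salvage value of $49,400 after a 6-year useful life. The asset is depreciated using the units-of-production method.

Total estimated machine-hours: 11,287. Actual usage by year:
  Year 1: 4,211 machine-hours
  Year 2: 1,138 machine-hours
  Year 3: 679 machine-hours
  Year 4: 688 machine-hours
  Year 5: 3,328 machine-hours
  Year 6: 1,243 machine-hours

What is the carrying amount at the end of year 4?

Depreciable base = $478,306 − $49,400 = $428,906.
Rate = $428,906 / 11,287 machine-hours = $38 per machine-hour.
Year 1: 4,211 × $38 = $160,018. Book value $318,288.
Year 2: 1,138 × $38 = $43,244. Book value $275,044.
Year 3: 679 × $38 = $25,802. Book value $249,242.
Year 4: 688 × $38 = $26,144. Book value $223,098.

$223,098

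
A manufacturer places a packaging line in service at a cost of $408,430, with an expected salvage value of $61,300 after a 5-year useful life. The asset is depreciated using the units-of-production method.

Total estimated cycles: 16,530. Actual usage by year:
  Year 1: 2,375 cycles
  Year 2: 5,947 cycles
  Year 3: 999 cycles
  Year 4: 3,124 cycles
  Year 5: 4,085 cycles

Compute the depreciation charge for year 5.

Depreciable base = $408,430 − $61,300 = $347,130.
Rate = $347,130 / 16,530 cycles = $21 per cycle.
Year 1: 2,375 × $21 = $49,875. Book value $358,555.
Year 2: 5,947 × $21 = $124,887. Book value $233,668.
Year 3: 999 × $21 = $20,979. Book value $212,689.
Year 4: 3,124 × $21 = $65,604. Book value $147,085.
Year 5: 4,085 × $21 = $85,785. Book value $61,300.

$85,785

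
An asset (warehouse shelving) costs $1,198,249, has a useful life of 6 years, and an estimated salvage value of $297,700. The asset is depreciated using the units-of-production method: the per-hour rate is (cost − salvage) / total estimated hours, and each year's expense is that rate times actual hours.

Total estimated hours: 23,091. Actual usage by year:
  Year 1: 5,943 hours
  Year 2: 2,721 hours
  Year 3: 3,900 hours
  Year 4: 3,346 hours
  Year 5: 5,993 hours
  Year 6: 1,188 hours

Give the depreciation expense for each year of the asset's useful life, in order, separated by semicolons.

Depreciable base = $1,198,249 − $297,700 = $900,549.
Rate = $900,549 / 23,091 hours = $39 per hour.
Year 1: 5,943 × $39 = $231,777. Book value $966,472.
Year 2: 2,721 × $39 = $106,119. Book value $860,353.
Year 3: 3,900 × $39 = $152,100. Book value $708,253.
Year 4: 3,346 × $39 = $130,494. Book value $577,759.
Year 5: 5,993 × $39 = $233,727. Book value $344,032.
Year 6: 1,188 × $39 = $46,332. Book value $297,700.

$231,777; $106,119; $152,100; $130,494; $233,727; $46,332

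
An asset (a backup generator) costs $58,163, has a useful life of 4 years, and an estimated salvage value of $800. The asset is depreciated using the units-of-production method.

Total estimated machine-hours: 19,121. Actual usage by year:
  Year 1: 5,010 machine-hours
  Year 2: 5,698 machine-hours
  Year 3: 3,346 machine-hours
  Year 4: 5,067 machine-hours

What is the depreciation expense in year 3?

Depreciable base = $58,163 − $800 = $57,363.
Rate = $57,363 / 19,121 machine-hours = $3 per machine-hour.
Year 1: 5,010 × $3 = $15,030. Book value $43,133.
Year 2: 5,698 × $3 = $17,094. Book value $26,039.
Year 3: 3,346 × $3 = $10,038. Book value $16,001.

$10,038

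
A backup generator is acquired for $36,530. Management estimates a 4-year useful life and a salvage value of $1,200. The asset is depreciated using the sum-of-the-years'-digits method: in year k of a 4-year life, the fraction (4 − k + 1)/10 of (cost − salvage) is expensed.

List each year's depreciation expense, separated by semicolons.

Depreciable base = $36,530 − $1,200 = $35,330.
Sum of the years' digits = 4+3+2+1 = 10.
Year 1: $35,330 × 4/10 = $14,132. Book value $22,398.
Year 2: $35,330 × 3/10 = $10,599. Book value $11,799.
Year 3: $35,330 × 2/10 = $7,066. Book value $4,733.
Year 4: $35,330 × 1/10 = $3,533. Book value $1,200.

$14,132; $10,599; $7,066; $3,533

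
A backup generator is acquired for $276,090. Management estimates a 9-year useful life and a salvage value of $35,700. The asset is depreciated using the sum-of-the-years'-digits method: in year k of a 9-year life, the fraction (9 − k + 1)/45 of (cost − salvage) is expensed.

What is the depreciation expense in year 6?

$21,368

Depreciable base = $276,090 − $35,700 = $240,390.
Sum of the years' digits = 9+8+7+6+5+4+3+2+1 = 45.
Year 1: $240,390 × 9/45 = $48,078. Book value $228,012.
Year 2: $240,390 × 8/45 = $42,736. Book value $185,276.
Year 3: $240,390 × 7/45 = $37,394. Book value $147,882.
Year 4: $240,390 × 6/45 = $32,052. Book value $115,830.
Year 5: $240,390 × 5/45 = $26,710. Book value $89,120.
Year 6: $240,390 × 4/45 = $21,368. Book value $67,752.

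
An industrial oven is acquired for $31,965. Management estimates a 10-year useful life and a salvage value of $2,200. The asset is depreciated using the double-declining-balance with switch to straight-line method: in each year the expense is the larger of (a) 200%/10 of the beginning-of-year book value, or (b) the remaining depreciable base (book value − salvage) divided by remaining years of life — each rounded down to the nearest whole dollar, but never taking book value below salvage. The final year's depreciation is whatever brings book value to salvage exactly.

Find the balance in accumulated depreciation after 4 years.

$18,871

Depreciable base = $31,965 − $2,200 = $29,765.
Year 1: DB = ⌊$31,965 × 200%/10⌋ = $6,393; SL = ⌊$29,765/10⌋ = $2,976 → take DB $6,393. Book value $25,572.
Year 2: DB = ⌊$25,572 × 200%/10⌋ = $5,114; SL = ⌊$23,372/9⌋ = $2,596 → take DB $5,114. Book value $20,458.
Year 3: DB = ⌊$20,458 × 200%/10⌋ = $4,091; SL = ⌊$18,258/8⌋ = $2,282 → take DB $4,091. Book value $16,367.
Year 4: DB = ⌊$16,367 × 200%/10⌋ = $3,273; SL = ⌊$14,167/7⌋ = $2,023 → take DB $3,273. Book value $13,094.
Accumulated through year 4 = $31,965 − $13,094 = $18,871.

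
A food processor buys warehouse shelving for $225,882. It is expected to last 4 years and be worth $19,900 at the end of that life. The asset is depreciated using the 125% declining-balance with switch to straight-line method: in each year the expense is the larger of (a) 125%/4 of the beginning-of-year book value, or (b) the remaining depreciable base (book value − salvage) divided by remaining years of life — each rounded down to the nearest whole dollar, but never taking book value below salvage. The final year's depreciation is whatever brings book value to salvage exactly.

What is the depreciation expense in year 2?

Depreciable base = $225,882 − $19,900 = $205,982.
Year 1: DB = ⌊$225,882 × 125%/4⌋ = $70,588; SL = ⌊$205,982/4⌋ = $51,495 → take DB $70,588. Book value $155,294.
Year 2: DB = ⌊$155,294 × 125%/4⌋ = $48,529; SL = ⌊$135,394/3⌋ = $45,131 → take DB $48,529. Book value $106,765.

$48,529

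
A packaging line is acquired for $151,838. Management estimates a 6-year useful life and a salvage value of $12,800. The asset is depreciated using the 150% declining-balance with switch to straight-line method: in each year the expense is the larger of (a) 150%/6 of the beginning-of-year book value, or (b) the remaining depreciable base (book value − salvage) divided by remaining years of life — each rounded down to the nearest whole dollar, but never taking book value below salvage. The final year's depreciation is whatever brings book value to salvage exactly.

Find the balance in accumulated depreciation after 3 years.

Depreciable base = $151,838 − $12,800 = $139,038.
Year 1: DB = ⌊$151,838 × 150%/6⌋ = $37,959; SL = ⌊$139,038/6⌋ = $23,173 → take DB $37,959. Book value $113,879.
Year 2: DB = ⌊$113,879 × 150%/6⌋ = $28,469; SL = ⌊$101,079/5⌋ = $20,215 → take DB $28,469. Book value $85,410.
Year 3: DB = ⌊$85,410 × 150%/6⌋ = $21,352; SL = ⌊$72,610/4⌋ = $18,152 → take DB $21,352. Book value $64,058.
Accumulated through year 3 = $151,838 − $64,058 = $87,780.

$87,780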